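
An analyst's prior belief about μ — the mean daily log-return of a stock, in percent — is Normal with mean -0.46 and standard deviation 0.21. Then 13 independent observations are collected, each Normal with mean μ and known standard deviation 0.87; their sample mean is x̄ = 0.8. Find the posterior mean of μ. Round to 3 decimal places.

Posterior mean ≈ 0.083

With known σ, the Normal prior is conjugate. Weight on the data is w = (n/σ²)/(n/σ² + 1/τ₀²) = 17.1753/(17.1753+22.6757) = 0.43099.
Posterior mean = w·x̄ + (1−w)·μ₀ = 0.43099·0.8 + 0.56901·-0.46 = 0.083.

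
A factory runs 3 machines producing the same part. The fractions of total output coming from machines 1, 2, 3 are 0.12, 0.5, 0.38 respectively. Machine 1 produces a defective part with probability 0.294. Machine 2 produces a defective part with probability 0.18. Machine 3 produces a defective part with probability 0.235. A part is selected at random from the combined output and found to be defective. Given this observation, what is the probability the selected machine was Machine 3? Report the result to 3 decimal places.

P(defective|M1) = 0.294; P(defective|M2) = 0.18; P(defective|M3) = 0.235.
Prior × likelihood for each source: 0.12·0.294=0.03528, 0.5·0.18=0.09000, 0.38·0.235=0.08930. Summing gives P(defective) = 0.21458.
P(Machine 3 | defective) = 0.08930 / 0.21458 = 0.416.

Posterior probability ≈ 0.416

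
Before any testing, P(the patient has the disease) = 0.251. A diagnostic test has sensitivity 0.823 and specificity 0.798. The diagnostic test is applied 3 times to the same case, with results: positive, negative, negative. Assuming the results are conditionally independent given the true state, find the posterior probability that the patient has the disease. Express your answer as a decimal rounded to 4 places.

With H the event that the patient has the disease, the joint likelihood of the observed sequence is P(data|H) = 0.823·0.177·0.177 = 0.025784 and P(data|¬H) = 0.202·0.798·0.798 = 0.12863.
Bayes: P(H|data) = 0.251·0.025784 / (0.251·0.025784 + 0.749·0.12863) = 0.0064717/0.10282 = 0.0629.

Posterior P(H) ≈ 0.0629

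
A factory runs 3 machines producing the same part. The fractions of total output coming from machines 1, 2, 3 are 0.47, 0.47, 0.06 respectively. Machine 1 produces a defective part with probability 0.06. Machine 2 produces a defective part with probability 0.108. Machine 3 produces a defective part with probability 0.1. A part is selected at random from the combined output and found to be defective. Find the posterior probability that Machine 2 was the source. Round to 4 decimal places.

P(defective|M1) = 0.06; P(defective|M2) = 0.108; P(defective|M3) = 0.1.
Prior × likelihood for each source: 0.47·0.06=0.02820, 0.47·0.108=0.05076, 0.06·0.1=0.006000. Summing gives P(defective) = 0.084960.
P(Machine 2 | defective) = 0.05076 / 0.084960 = 0.5975.

Posterior probability ≈ 0.5975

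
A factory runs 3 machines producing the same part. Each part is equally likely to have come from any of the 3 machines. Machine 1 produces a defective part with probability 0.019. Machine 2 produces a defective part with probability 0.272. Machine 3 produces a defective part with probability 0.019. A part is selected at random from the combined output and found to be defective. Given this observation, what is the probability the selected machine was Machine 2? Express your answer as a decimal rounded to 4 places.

P(defective|M1) = 0.019; P(defective|M2) = 0.272; P(defective|M3) = 0.019.
Prior × likelihood for each source: 0.333333·0.019=0.006333, 0.333333·0.272=0.09067, 0.333333·0.019=0.006333. Summing gives P(defective) = 0.10333.
P(Machine 2 | defective) = 0.09067 / 0.10333 = 0.8774.

Posterior probability ≈ 0.8774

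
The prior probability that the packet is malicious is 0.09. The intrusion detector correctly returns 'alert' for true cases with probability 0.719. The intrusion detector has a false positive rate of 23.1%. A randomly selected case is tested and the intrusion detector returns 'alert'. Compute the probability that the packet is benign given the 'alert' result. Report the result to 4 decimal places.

Let H be the event that the packet is malicious. P(H) = 0.09, so P(¬H) = 0.91. With E the 'alert' result, P(E|H) = 0.719 and P(E|¬H) = 0.231.
P(E) = 0.719·0.09 + 0.231·0.91 = 0.064710 + 0.21021 = 0.27492.
By Bayes' theorem, P(H|E) = 0.064710 / 0.27492 = 0.2354. Hence P(¬H|E) = 1 − 0.2354 = 0.7646.

P(¬H | E) ≈ 0.7646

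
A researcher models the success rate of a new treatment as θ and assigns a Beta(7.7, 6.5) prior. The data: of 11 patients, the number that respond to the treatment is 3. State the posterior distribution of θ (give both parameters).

Posterior: Beta(10.7, 14.5)

The binomial likelihood is conjugate to the Beta prior: with 3 successes and 8 failures, the posterior is Beta(7.7+3, 6.5+8) = Beta(10.7, 14.5).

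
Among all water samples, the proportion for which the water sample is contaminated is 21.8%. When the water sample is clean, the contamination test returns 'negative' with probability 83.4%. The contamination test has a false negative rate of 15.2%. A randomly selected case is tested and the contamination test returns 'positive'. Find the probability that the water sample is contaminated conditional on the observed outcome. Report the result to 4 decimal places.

Let H be the event that the water sample is contaminated. P(H) = 0.218, so P(¬H) = 0.782. With E the 'positive' result, P(E|H) = 0.848 and P(E|¬H) = 0.166.
P(E) = 0.848·0.218 + 0.166·0.782 = 0.18486 + 0.12981 = 0.31468.
By Bayes' theorem, P(H|E) = 0.18486 / 0.31468 = 0.5875.

P(H | E) ≈ 0.5875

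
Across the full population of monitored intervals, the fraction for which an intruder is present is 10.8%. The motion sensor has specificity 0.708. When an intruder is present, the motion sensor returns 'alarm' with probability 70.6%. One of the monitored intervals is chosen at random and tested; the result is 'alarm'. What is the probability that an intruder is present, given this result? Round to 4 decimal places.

P(H | E) ≈ 0.2264

Write H for 'an intruder is present'. Prior odds H:¬H = 0.108/0.892 = 0.12108. For the 'alarm' outcome, the likelihood ratio is 0.706/0.292 = 2.4178.
Posterior odds = 0.12108 × 2.4178 = 0.29274, so P(H|E) = 0.29274/(1+0.29274) = 0.2264.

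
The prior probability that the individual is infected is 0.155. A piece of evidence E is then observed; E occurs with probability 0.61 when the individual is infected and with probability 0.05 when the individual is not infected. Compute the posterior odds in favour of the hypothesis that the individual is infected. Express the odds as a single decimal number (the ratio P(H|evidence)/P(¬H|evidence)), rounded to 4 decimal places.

Posterior odds ≈ 2.2379

Prior odds = 0.155/(1−0.155) = 0.18343.
Likelihood ratio for E = 0.61/0.05 = 12.200.
Posterior odds = prior odds × LR = 2.2379.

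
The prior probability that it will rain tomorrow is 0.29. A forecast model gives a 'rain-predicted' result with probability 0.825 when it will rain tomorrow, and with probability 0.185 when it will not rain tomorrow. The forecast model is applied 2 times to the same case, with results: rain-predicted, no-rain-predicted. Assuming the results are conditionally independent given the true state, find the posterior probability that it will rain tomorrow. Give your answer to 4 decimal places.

With H the event that it will rain tomorrow, the joint likelihood of the observed sequence is P(data|H) = 0.825·0.175 = 0.14437 and P(data|¬H) = 0.185·0.815 = 0.15077.
Bayes: P(H|data) = 0.29·0.14437 / (0.29·0.14437 + 0.71·0.15077) = 0.041869/0.14892 = 0.2812.

Posterior P(H) ≈ 0.2812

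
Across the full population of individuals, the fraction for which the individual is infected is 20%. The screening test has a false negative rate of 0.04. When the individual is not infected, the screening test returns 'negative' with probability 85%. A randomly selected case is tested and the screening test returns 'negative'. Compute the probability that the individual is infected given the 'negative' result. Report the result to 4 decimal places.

Write H for 'the individual is infected'. Prior odds H:¬H = 0.2/0.8 = 0.25000. For the 'negative' outcome, the likelihood ratio is 0.04/0.85 = 0.047059.
Posterior odds = 0.25000 × 0.047059 = 0.011765, so P(H|E) = 0.011765/(1+0.011765) = 0.0116.

P(H | E) ≈ 0.0116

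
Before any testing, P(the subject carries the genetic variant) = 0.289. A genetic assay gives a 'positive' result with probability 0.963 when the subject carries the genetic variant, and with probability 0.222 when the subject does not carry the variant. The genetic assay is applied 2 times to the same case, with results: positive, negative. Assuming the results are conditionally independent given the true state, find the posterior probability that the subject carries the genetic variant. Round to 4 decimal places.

Posterior P(H) ≈ 0.0774

With H the event that the subject carries the genetic variant, the joint likelihood of the observed sequence is P(data|H) = 0.963·0.037 = 0.035631 and P(data|¬H) = 0.222·0.778 = 0.17272.
Bayes: P(H|data) = 0.289·0.035631 / (0.289·0.035631 + 0.711·0.17272) = 0.010297/0.13310 = 0.0774.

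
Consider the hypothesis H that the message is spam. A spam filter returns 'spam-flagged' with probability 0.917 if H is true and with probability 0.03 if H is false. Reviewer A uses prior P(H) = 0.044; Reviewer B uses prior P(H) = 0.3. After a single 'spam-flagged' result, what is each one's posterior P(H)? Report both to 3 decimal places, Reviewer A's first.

Reviewer A: 0.585; Reviewer B: 0.929

P('+'|H) = 0.917, P('+'|¬H) = 0.03.
Reviewer A: numerator 0.917·0.044 = 0.040348; evidence = 0.040348+0.03·0.956 = 0.069028; posterior = 0.585.
Reviewer B: numerator 0.917·0.3 = 0.27510; evidence = 0.27510+0.03·0.7 = 0.29610; posterior = 0.929.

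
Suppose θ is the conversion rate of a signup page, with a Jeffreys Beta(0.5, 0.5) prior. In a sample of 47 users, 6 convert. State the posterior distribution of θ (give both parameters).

The binomial likelihood is conjugate to the Beta prior: with 6 successes and 41 failures, the posterior is Beta(0.5+6, 0.5+41) = Beta(6.5, 41.5).

Posterior: Beta(6.5, 41.5)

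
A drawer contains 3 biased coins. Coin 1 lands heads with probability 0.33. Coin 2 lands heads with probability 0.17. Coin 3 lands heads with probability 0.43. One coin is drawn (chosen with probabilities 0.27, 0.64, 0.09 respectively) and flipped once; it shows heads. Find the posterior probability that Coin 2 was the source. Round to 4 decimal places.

P(heads|C1) = 0.33; P(heads|C2) = 0.17; P(heads|C3) = 0.43.
Prior × likelihood for each source: 0.27·0.33=0.08910, 0.64·0.17=0.1088, 0.09·0.43=0.03870. Summing gives P(heads) = 0.23660.
P(Coin 2 | heads) = 0.1088 / 0.23660 = 0.4598.

Posterior probability ≈ 0.4598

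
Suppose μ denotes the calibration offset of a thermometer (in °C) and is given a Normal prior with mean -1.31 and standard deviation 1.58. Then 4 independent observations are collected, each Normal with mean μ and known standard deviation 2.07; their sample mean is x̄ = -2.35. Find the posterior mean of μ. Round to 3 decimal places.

Posterior mean ≈ -2.038

With known σ, the Normal prior is conjugate. Weight on the data is w = (n/σ²)/(n/σ² + 1/τ₀²) = 0.933511/(0.933511+0.400577) = 0.69974.
Posterior mean = w·x̄ + (1−w)·μ₀ = 0.69974·-2.35 + 0.30026·-1.31 = -2.038.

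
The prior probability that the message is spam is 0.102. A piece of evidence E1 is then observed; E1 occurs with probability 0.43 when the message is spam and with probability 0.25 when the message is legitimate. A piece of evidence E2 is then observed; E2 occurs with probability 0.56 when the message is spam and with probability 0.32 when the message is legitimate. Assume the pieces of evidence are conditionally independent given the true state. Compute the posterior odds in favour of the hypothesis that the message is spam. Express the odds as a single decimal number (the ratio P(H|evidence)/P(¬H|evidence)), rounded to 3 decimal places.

Prior odds = 0.102/(1−0.102) = 0.11359. In log-odds, ln(0.11359) = -2.1752.
Add log likelihood ratios: ln(1.7200) + ln(1.7500) = 1.1019.
Posterior log-odds = -1.0733, so posterior odds = exp(-1.0733) = 0.34189.

Posterior odds ≈ 0.342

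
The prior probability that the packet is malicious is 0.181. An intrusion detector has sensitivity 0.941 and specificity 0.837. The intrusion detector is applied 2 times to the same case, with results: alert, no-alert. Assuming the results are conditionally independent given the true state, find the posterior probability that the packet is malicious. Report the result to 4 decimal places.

Posterior P(H) ≈ 0.0825

With H the event that the packet is malicious, the joint likelihood of the observed sequence is P(data|H) = 0.941·0.059 = 0.055519 and P(data|¬H) = 0.163·0.837 = 0.13643.
Bayes: P(H|data) = 0.181·0.055519 / (0.181·0.055519 + 0.819·0.13643) = 0.010049/0.12179 = 0.0825.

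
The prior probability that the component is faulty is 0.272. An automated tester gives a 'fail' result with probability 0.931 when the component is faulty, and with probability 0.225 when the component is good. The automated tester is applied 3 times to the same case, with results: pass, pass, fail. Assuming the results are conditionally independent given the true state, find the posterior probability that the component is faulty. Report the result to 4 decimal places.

Posterior P(H) ≈ 0.0121

With H the event that the component is faulty, the joint likelihood of the observed sequence is P(data|H) = 0.069·0.069·0.931 = 0.0044325 and P(data|¬H) = 0.775·0.775·0.225 = 0.13514.
Bayes: P(H|data) = 0.272·0.0044325 / (0.272·0.0044325 + 0.728·0.13514) = 0.0012056/0.099588 = 0.0121.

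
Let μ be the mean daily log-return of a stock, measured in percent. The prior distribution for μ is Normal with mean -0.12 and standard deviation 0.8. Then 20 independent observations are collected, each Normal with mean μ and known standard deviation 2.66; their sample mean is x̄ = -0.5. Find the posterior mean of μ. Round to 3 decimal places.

Posterior mean ≈ -0.365

With known σ, the Normal prior is conjugate. Weight on the data is w = (n/σ²)/(n/σ² + 1/τ₀²) = 2.82662/(2.82662+1.56250) = 0.64401.
Posterior mean = w·x̄ + (1−w)·μ₀ = 0.64401·-0.5 + 0.35599·-0.12 = -0.365.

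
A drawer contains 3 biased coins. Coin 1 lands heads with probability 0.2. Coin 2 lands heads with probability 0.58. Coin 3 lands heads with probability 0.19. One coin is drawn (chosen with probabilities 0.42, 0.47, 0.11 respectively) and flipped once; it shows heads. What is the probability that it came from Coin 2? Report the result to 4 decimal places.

Posterior probability ≈ 0.7221

Tabulate prior·likelihood by source: [1] prior 0.42, lik 0.2, product 0.08400; [2] prior 0.47, lik 0.58, product 0.2726; [3] prior 0.11, lik 0.19, product 0.02090.
Normalizing constant = 0.37750; the posterior for Coin 2 is its product over the sum, 0.2726/0.37750 = 0.7221.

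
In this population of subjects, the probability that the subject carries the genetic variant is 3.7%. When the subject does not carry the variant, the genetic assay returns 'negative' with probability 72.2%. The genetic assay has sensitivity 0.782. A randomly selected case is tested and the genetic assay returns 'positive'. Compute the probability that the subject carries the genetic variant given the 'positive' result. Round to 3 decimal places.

Write H for 'the subject carries the genetic variant'. Prior odds H:¬H = 0.037/0.963 = 0.038422. For the 'positive' outcome, the likelihood ratio is 0.782/0.278 = 2.8129.
Posterior odds = 0.038422 × 2.8129 = 0.10808, so P(H|E) = 0.10808/(1+0.10808) = 0.098.

P(H | E) ≈ 0.098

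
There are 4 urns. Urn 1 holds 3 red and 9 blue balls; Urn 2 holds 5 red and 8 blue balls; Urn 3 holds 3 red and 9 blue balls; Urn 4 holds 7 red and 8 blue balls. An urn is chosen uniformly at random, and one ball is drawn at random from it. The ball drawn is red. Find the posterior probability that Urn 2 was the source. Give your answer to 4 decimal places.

P(red|Urn 1) = 0.25; P(red|Urn 2) = 0.3846; P(red|Urn 3) = 0.25; P(red|Urn 4) = 0.4667.
Prior × likelihood for each source: 0.25·0.25=0.06250, 0.25·0.3846=0.09615, 0.25·0.25=0.06250, 0.25·0.4667=0.1167. Summing gives P(red) = 0.33782.
P(Urn 2 | red) = 0.09615 / 0.33782 = 0.2846.

Posterior probability ≈ 0.2846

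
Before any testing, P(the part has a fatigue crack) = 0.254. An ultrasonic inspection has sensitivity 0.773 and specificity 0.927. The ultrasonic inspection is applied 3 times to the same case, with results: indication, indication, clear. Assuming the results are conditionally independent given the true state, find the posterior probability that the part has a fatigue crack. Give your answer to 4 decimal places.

Posterior P(H) ≈ 0.9034

Let H be the event that the part has a fatigue crack; start with P(H) = 0.254. P('indication'|H) = 0.773, P('indication'|¬H) = 0.073.
Update on result 1 ('indication'): P(H) ← 0.773·0.2540 / (0.773·0.2540 + 0.073·0.7460) = 0.19634/0.25080 = 0.7829.
Update on result 2 ('indication'): P(H) ← 0.773·0.7829 / (0.773·0.7829 + 0.073·0.2171) = 0.60515/0.62100 = 0.9745.
Update on result 3 ('clear'): P(H) ← 0.227·0.9745 / (0.227·0.9745 + 0.927·0.0255) = 0.22121/0.24487 = 0.9034.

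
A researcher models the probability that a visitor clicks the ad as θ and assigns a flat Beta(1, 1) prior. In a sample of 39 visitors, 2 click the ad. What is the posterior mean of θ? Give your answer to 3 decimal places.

Posterior mean ≈ 0.073

Observing 2 successes and 37 failures updates Beta(1, 1) by adding the success and failure counts to the two shape parameters: α = 1+2 = 3, β = 1+37 = 38.
E[θ | data] = 3/(3+38) = 0.073.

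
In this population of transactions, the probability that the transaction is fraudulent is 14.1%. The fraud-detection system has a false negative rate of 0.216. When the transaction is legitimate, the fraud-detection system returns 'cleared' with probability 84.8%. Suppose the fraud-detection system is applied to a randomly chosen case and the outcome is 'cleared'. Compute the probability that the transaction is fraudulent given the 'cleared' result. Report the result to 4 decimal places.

P(H | E) ≈ 0.0401

Write H for 'the transaction is fraudulent'. Prior odds H:¬H = 0.141/0.859 = 0.16414. For the 'cleared' outcome, the likelihood ratio is 0.216/0.848 = 0.25472.
Posterior odds = 0.16414 × 0.25472 = 0.041810, so P(H|E) = 0.041810/(1+0.041810) = 0.0401.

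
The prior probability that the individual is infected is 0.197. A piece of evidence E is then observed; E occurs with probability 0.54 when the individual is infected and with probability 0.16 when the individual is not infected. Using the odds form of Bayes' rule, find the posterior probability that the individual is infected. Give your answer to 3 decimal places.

Posterior probability ≈ 0.453

Prior odds = 0.197/(1−0.197) = 0.24533. In log-odds, ln(0.24533) = -1.4052.
Add log likelihood ratio: ln(3.3750) = 1.2164.
Posterior log-odds = -0.18876, so posterior odds = exp(-0.18876) = 0.82799. Converting, P(H|E) = 0.82799/1.8280 = 0.453.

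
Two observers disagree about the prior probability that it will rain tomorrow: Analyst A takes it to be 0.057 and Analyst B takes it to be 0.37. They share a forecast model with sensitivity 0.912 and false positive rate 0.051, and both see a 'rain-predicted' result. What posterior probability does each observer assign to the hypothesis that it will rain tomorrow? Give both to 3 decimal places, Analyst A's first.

Analyst A: 0.519; Analyst B: 0.913

P('+'|H) = 0.912, P('+'|¬H) = 0.051.
Analyst A: numerator 0.912·0.057 = 0.051984; evidence = 0.051984+0.051·0.943 = 0.10008; posterior = 0.519.
Analyst B: numerator 0.912·0.37 = 0.33744; evidence = 0.33744+0.051·0.63 = 0.36957; posterior = 0.913.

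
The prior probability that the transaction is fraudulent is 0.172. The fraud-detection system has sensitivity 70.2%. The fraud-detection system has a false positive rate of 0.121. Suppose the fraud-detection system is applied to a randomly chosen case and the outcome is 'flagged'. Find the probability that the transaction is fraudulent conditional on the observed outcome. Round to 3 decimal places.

Write H for 'the transaction is fraudulent'. Prior odds H:¬H = 0.172/0.828 = 0.20773. For the 'flagged' outcome, the likelihood ratio is 0.702/0.121 = 5.8017.
Posterior odds = 0.20773 × 5.8017 = 1.2052, so P(H|E) = 1.2052/(1+1.2052) = 0.547.

P(H | E) ≈ 0.547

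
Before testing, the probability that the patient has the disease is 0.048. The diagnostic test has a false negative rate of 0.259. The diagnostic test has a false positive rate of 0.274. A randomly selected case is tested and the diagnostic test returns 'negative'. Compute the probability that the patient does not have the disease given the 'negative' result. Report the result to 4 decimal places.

P(¬H | E) ≈ 0.9823

Write H for 'the patient has the disease'. Prior odds H:¬H = 0.048/0.952 = 0.050420. For the 'negative' outcome, the likelihood ratio is 0.259/0.726 = 0.35675.
Posterior odds = 0.050420 × 0.35675 = 0.017987, so P(H|E) = 0.017987/(1+0.017987) = 0.0177. Then P(¬H|E) = 1 − 0.0177 = 0.9823.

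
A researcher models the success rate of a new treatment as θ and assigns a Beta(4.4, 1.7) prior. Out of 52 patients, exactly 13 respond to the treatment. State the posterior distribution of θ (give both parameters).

Posterior: Beta(17.4, 40.7)

The binomial likelihood is conjugate to the Beta prior: with 13 successes and 39 failures, the posterior is Beta(4.4+13, 1.7+39) = Beta(17.4, 40.7).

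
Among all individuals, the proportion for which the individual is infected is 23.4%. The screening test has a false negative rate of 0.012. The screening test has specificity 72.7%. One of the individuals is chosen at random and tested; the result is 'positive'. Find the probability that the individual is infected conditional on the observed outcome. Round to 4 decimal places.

Let H be the event that the individual is infected. P(H) = 0.234, so P(¬H) = 0.766. With E the 'positive' result, P(E|H) = 0.988 and P(E|¬H) = 0.273.
P(E) = 0.988·0.234 + 0.273·0.766 = 0.23119 + 0.20912 = 0.44031.
By Bayes' theorem, P(H|E) = 0.23119 / 0.44031 = 0.5251.

P(H | E) ≈ 0.5251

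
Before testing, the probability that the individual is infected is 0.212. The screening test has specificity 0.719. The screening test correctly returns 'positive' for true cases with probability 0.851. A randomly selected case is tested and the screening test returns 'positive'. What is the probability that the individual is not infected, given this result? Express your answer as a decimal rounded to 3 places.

P(¬H | E) ≈ 0.551

Let H be the event that the individual is infected. P(H) = 0.212, so P(¬H) = 0.788. With E the 'positive' result, P(E|H) = 0.851 and P(E|¬H) = 0.281.
P(E) = 0.851·0.212 + 0.281·0.788 = 0.18041 + 0.22143 = 0.40184.
By Bayes' theorem, P(H|E) = 0.18041 / 0.40184 = 0.449. Hence P(¬H|E) = 1 − 0.449 = 0.551.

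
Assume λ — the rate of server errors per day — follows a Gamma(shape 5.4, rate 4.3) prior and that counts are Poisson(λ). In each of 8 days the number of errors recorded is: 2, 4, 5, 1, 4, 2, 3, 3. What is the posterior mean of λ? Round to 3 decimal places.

Posterior mean ≈ 2.390

The Poisson likelihood adds the total count to the shape and the number of exposure periods to the rate. Here ∑xᵢ = 24 and n = 8, so shape 5.4→29.4 and rate 4.3→12.3.
E[λ | data] = 29.4/12.3 = 2.390.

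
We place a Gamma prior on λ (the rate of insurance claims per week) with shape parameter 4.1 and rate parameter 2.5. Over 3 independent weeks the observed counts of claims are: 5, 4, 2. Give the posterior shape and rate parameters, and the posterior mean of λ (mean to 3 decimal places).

Posterior: Gamma(shape=15.1, rate=5.5); mean ≈ 2.745

Total count ∑xᵢ = 11 over n = 3 weeks.
Gamma is conjugate to the Poisson likelihood: posterior is Gamma(shape = 4.1+11 = 15.1, rate = 2.5+3 = 5.5).
Posterior mean = shape/rate = 15.1/5.5 = 2.745.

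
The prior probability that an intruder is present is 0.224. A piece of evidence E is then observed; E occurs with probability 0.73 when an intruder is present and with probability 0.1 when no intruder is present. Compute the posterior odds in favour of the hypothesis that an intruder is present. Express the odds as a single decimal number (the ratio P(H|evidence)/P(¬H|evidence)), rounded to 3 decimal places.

Prior odds = 0.224/(1−0.224) = 0.28866.
Likelihood ratio for E = 0.73/0.1 = 7.3000.
Posterior odds = prior odds × LR = 2.1072.

Posterior odds ≈ 2.107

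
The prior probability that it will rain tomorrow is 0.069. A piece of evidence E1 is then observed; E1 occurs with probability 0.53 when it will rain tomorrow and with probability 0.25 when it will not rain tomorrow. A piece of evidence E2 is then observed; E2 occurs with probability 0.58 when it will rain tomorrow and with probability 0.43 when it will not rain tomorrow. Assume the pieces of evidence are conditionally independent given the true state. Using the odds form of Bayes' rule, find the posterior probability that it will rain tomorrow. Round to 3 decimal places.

Prior odds = 0.069/(1−0.069) = 0.074114.
Likelihood ratio for E1 = 0.53/0.25 = 2.1200.
Likelihood ratio for E2 = 0.58/0.43 = 1.3488.
Posterior odds = prior odds × LR₁ × LR₂ = 0.21193.
Posterior probability = odds/(1+odds) = 0.21193/1.2119 = 0.175.

Posterior probability ≈ 0.175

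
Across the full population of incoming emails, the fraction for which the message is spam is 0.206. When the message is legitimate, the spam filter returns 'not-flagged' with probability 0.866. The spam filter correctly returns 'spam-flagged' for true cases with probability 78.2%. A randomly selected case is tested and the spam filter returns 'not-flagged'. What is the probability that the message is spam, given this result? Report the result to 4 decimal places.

P(H | E) ≈ 0.0613

Write H for 'the message is spam'. Prior odds H:¬H = 0.206/0.794 = 0.25945. For the 'not-flagged' outcome, the likelihood ratio is 0.218/0.866 = 0.25173.
Posterior odds = 0.25945 × 0.25173 = 0.065311, so P(H|E) = 0.065311/(1+0.065311) = 0.0613.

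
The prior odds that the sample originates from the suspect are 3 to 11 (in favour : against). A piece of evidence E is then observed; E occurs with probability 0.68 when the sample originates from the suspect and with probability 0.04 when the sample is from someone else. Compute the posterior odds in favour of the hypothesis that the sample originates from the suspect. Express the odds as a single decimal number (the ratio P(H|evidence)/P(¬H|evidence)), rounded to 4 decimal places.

Prior odds = 3/11 = 0.27273. In log-odds, ln(0.27273) = -1.2993.
Add log likelihood ratio: ln(17.000) = 2.8332.
Posterior log-odds = 1.5339, so posterior odds = exp(1.5339) = 4.6364.

Posterior odds ≈ 4.6364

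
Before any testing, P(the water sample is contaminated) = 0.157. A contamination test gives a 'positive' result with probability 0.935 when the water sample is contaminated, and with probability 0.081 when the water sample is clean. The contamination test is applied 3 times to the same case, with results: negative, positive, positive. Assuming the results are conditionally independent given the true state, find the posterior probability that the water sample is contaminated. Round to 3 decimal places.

Posterior P(H) ≈ 0.637

Let H be the event that the water sample is contaminated; start with P(H) = 0.157. P('positive'|H) = 0.935, P('positive'|¬H) = 0.081.
Update on result 1 ('negative'): P(H) ← 0.065·0.1570 / (0.065·0.1570 + 0.919·0.8430) = 0.010205/0.78492 = 0.0130.
Update on result 2 ('positive'): P(H) ← 0.935·0.0130 / (0.935·0.0130 + 0.081·0.9870) = 0.012156/0.092103 = 0.1320.
Update on result 3 ('positive'): P(H) ← 0.935·0.1320 / (0.935·0.1320 + 0.081·0.8680) = 0.12341/0.19372 = 0.6370.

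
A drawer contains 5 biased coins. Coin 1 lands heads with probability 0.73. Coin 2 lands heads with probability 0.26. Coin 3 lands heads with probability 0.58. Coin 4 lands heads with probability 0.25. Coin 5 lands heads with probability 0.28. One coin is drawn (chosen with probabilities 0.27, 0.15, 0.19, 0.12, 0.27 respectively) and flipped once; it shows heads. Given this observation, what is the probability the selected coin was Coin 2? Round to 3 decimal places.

Tabulate prior·likelihood by source: [1] prior 0.27, lik 0.73, product 0.1971; [2] prior 0.15, lik 0.26, product 0.03900; [3] prior 0.19, lik 0.58, product 0.1102; [4] prior 0.12, lik 0.25, product 0.03000; [5] prior 0.27, lik 0.28, product 0.07560.
Normalizing constant = 0.45190; the posterior for Coin 2 is its product over the sum, 0.03900/0.45190 = 0.086.

Posterior probability ≈ 0.086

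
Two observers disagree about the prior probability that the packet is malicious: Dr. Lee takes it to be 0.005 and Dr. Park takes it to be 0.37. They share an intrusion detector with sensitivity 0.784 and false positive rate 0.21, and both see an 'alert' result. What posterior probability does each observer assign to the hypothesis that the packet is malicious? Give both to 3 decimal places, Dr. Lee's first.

The likelihood ratio for an 'alert' result is 0.784/0.21 = 3.7333.
Dr. Lee: prior odds 0.005/0.995 = 0.0050251; posterior odds 0.018760; posterior probability 0.018.
Dr. Park: prior odds 0.37/0.63 = 0.58730; posterior odds 2.1926; posterior probability 0.687.

Dr. Lee: 0.018; Dr. Park: 0.687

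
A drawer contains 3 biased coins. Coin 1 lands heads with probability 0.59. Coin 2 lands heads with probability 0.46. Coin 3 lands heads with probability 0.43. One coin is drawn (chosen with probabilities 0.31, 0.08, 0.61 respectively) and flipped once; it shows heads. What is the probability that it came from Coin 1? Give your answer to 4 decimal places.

Posterior probability ≈ 0.3795

Tabulate prior·likelihood by source: [1] prior 0.31, lik 0.59, product 0.1829; [2] prior 0.08, lik 0.46, product 0.03680; [3] prior 0.61, lik 0.43, product 0.2623.
Normalizing constant = 0.48200; the posterior for Coin 1 is its product over the sum, 0.1829/0.48200 = 0.3795.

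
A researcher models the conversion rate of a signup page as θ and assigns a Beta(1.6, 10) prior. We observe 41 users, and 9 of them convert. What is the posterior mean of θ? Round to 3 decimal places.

The binomial likelihood is conjugate to the Beta prior: with 9 successes and 32 failures, the posterior is Beta(1.6+9, 10+32) = Beta(10.6, 42).
E[θ | data] = 10.6/(10.6+42) = 0.202.

Posterior mean ≈ 0.202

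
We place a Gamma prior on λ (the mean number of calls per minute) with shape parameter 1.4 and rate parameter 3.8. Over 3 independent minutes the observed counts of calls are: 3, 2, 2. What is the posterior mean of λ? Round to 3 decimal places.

Posterior mean ≈ 1.235

Total count ∑xᵢ = 7 over n = 3 minutes.
Gamma is conjugate to the Poisson likelihood: posterior is Gamma(shape = 1.4+7 = 8.4, rate = 3.8+3 = 6.8).
E[λ | data] = 8.4/6.8 = 1.235.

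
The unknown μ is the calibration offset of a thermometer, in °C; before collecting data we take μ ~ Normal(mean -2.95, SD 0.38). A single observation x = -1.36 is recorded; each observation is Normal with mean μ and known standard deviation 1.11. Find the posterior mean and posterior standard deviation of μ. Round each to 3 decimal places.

Prior precision 1/τ₀² = 1/0.38² = 6.92521; data precision n/σ² = 1/1.11² = 0.811622.
Posterior precision = 6.92521 + 0.811622 = 7.73683, giving posterior SD = 1/√7.73683 = 0.360.
Posterior mean = (6.92521·-2.95 + 0.811622·-1.36) / 7.73683 = -2.783.

Posterior mean ≈ -2.783; posterior SD ≈ 0.360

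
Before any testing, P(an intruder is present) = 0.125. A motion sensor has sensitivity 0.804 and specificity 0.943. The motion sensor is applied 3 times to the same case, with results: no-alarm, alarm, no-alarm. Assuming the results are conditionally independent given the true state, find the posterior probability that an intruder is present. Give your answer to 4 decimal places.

Posterior P(H) ≈ 0.0801

With H the event that an intruder is present, the joint likelihood of the observed sequence is P(data|H) = 0.196·0.804·0.196 = 0.030886 and P(data|¬H) = 0.943·0.057·0.943 = 0.050687.
Bayes: P(H|data) = 0.125·0.030886 / (0.125·0.030886 + 0.875·0.050687) = 0.0038608/0.048212 = 0.0801.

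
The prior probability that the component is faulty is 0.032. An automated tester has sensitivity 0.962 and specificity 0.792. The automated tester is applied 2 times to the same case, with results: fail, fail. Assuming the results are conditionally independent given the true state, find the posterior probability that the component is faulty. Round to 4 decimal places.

With H the event that the component is faulty, the joint likelihood of the observed sequence is P(data|H) = 0.962·0.962 = 0.92544 and P(data|¬H) = 0.208·0.208 = 0.043264.
Bayes: P(H|data) = 0.032·0.92544 / (0.032·0.92544 + 0.968·0.043264) = 0.029614/0.071494 = 0.4142.

Posterior P(H) ≈ 0.4142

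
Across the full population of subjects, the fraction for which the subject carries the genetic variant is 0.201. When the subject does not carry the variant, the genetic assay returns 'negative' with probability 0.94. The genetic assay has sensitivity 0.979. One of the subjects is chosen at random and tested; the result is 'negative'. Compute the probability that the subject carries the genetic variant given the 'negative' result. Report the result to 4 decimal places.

Let H be the event that the subject carries the genetic variant. P(H) = 0.201, so P(¬H) = 0.799. With E the 'negative' result, P(E|H) = 0.021 and P(E|¬H) = 0.94.
P(E) = 0.021·0.201 + 0.94·0.799 = 0.0042210 + 0.75106 = 0.75528.
By Bayes' theorem, P(H|E) = 0.0042210 / 0.75528 = 0.0056.

P(H | E) ≈ 0.0056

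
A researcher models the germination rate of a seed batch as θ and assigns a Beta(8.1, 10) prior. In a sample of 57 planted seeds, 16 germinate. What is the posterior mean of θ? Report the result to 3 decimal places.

Observing 16 successes and 41 failures updates Beta(8.1, 10) by adding the success and failure counts to the two shape parameters: α = 8.1+16 = 24.1, β = 10+41 = 51.
E[θ | data] = 24.1/(24.1+51) = 0.321.

Posterior mean ≈ 0.321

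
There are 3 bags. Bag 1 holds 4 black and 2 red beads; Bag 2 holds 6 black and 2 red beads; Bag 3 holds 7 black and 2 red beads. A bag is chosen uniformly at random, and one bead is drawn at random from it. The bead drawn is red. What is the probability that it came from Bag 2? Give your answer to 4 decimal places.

Tabulate prior·likelihood by source: [1] prior 0.333333, lik 0.3333, product 0.1111; [2] prior 0.333333, lik 0.25, product 0.08333; [3] prior 0.333333, lik 0.2222, product 0.07407.
Normalizing constant = 0.26852; the posterior for Bag 2 is its product over the sum, 0.08333/0.26852 = 0.3103.

Posterior probability ≈ 0.3103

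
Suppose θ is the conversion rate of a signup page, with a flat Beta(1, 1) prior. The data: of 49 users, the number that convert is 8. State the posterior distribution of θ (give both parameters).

Posterior: Beta(9, 42)

The binomial likelihood is conjugate to the Beta prior: with 8 successes and 41 failures, the posterior is Beta(1+8, 1+41) = Beta(9, 42).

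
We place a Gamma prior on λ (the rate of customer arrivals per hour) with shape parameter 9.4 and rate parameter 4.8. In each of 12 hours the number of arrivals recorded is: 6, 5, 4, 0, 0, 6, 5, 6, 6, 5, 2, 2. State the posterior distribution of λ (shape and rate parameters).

Posterior: Gamma(shape=56.4, rate=16.8)

The Poisson likelihood adds the total count to the shape and the number of exposure periods to the rate. Here ∑xᵢ = 47 and n = 12, so shape 9.4→56.4 and rate 4.8→16.8.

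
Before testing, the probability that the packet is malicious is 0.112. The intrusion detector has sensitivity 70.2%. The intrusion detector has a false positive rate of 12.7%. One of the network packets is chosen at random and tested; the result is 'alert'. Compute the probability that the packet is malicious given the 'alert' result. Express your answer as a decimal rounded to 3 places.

P(H | E) ≈ 0.411

Write H for 'the packet is malicious'. Prior odds H:¬H = 0.112/0.888 = 0.12613. For the 'alert' outcome, the likelihood ratio is 0.702/0.127 = 5.5276.
Posterior odds = 0.12613 × 5.5276 = 0.69717, so P(H|E) = 0.69717/(1+0.69717) = 0.411.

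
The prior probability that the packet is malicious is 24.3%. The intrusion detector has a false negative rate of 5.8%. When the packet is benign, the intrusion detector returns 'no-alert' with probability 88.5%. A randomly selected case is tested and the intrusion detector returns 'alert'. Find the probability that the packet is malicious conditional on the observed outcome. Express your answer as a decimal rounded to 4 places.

Write H for 'the packet is malicious'. Prior odds H:¬H = 0.243/0.757 = 0.32100. For the 'alert' outcome, the likelihood ratio is 0.942/0.115 = 8.1913.
Posterior odds = 0.32100 × 8.1913 = 2.6294, so P(H|E) = 2.6294/(1+2.6294) = 0.7245.

P(H | E) ≈ 0.7245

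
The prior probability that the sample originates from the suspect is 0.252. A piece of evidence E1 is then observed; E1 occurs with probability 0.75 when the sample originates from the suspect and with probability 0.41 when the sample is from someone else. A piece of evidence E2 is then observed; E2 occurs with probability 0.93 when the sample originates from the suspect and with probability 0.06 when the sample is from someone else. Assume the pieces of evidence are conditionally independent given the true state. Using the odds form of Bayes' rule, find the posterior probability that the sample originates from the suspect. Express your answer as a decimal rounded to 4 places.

Prior odds = 0.252/(1−0.252) = 0.33690. In log-odds, ln(0.33690) = -1.0880.
Add log likelihood ratios: ln(1.8293) + ln(15.500) = 3.3448.
Posterior log-odds = 2.2568, so posterior odds = exp(2.2568) = 9.5523. Converting, P(H|E) = 9.5523/10.552 = 0.9052.

Posterior probability ≈ 0.9052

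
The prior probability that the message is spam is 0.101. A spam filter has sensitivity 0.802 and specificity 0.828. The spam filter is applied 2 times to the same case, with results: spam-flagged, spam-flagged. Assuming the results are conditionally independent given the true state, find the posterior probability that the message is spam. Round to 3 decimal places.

With H the event that the message is spam, the joint likelihood of the observed sequence is P(data|H) = 0.802·0.802 = 0.64320 and P(data|¬H) = 0.172·0.172 = 0.029584.
Bayes: P(H|data) = 0.101·0.64320 / (0.101·0.64320 + 0.899·0.029584) = 0.064964/0.091560 = 0.7095.

Posterior P(H) ≈ 0.710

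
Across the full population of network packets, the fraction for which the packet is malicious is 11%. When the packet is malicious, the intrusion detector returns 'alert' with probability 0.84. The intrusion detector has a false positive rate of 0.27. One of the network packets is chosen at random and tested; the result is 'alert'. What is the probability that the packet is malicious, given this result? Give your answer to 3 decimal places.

Write H for 'the packet is malicious'. Prior odds H:¬H = 0.11/0.89 = 0.12360. For the 'alert' outcome, the likelihood ratio is 0.84/0.27 = 3.1111.
Posterior odds = 0.12360 × 3.1111 = 0.38452, so P(H|E) = 0.38452/(1+0.38452) = 0.278.

P(H | E) ≈ 0.278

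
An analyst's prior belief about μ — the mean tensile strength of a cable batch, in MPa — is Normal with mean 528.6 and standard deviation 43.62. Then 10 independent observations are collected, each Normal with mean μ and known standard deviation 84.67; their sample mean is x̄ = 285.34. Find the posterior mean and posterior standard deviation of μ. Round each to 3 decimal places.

Posterior mean ≈ 351.912; posterior SD ≈ 22.819

With known σ, the Normal prior is conjugate. Weight on the data is w = (n/σ²)/(n/σ² + 1/τ₀²) = 0.00139489/(0.00139489+0.00052557) = 0.72633.
Posterior mean = w·x̄ + (1−w)·μ₀ = 0.72633·285.34 + 0.27367·528.6 = 351.912. Posterior variance = 1/(0.00139489+0.00052557) = 520.708, so SD = 22.819.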